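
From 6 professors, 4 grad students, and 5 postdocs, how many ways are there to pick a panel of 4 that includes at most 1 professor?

Split by how many professors are chosen (0 through 1).
Sum: C(6,0)·C(9,4) + C(6,1)·C(9,3) = 126 + 504 = 630.

630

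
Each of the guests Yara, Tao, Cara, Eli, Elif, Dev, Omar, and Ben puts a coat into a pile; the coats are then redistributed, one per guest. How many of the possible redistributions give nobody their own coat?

14833

Count assignments avoiding every fixed point. For any j of the 8 guests fixed to their own coat, the other 8−j can be arranged in (8−j)! ways.
By inclusion–exclusion this is Σ_{j=0}^{8} (−1)^j C(8,j)·(8−j)!.
Computing: 40320 − 40320 + 20160 − 6720 + 1680 − 336 + 56 − 8 + 1 = 14833.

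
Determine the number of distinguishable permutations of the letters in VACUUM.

Letter multiplicities in VACUUM: A×1, C×1, M×1, U×2, V×1.
The number of distinct arrangements is 6!/(2!) = 720/2 = 360.

360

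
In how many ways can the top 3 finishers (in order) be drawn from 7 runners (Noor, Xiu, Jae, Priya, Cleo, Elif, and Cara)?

This is an ordered selection of 3 from 7: P(7,3).
That gives 7 × 6 × 5 = 210.

210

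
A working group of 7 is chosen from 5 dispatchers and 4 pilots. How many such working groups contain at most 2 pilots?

Split by how many pilots are chosen (0 through 2).
Sum: C(4,0)·C(5,7) + C(4,1)·C(5,6) + C(4,2)·C(5,5) = 0 + 0 + 6 = 6.

6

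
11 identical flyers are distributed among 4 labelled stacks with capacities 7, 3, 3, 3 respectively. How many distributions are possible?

44

Ignoring the caps, the number of non-negative solutions to x_1+…+x_4 = 11 is C(14,3) = 364.
Subtract solutions that violate a single cap (substitute x_i' = x_i − (cap_i+1)): x_1 ≥ 8 gives C(6,3) = 20; x_2 ≥ 4 gives C(10,3) = 120; x_3 ≥ 4 gives C(10,3) = 120; x_4 ≥ 4 gives C(10,3) = 120. Together 380.
Add back pairs where two caps are both exceeded: 0 + 0 + 0 + 20 + 20 + 20 = 60.
By inclusion–exclusion the count is 364 − 380 + 60 = 44.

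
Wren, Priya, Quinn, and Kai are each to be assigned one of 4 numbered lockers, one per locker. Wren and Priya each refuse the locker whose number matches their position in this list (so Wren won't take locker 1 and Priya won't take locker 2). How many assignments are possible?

Let Aᵢ (for i ∈ {1, 2}) be the placements that put person i in their forbidden locker. Any j of these fix j positions, leaving (4−j)! ways to fill the rest, and there are C(2,j) ways to pick which j.
By inclusion–exclusion, the number of valid placements is Σ_{j=0}^{2} (−1)^j C(2,j)·(4−j)!.
Computing: 24 − 12 + 2 = 14.

14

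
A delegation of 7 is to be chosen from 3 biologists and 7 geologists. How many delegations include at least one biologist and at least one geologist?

119

Total 7-person selections from all 10: C(10,7) = 120.
Subtract selections that omit an entire group: no biologists → C(7,7) = 1; no geologists → C(3,7) = 0.
Both groups omitted at once is impossible, so 120 − 1 = 119.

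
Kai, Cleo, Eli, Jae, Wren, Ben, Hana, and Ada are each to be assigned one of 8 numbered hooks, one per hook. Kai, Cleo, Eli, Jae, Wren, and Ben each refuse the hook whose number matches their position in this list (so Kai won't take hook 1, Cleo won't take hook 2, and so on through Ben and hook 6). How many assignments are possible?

18806

Let Aᵢ (for 1 ≤ i ≤ 6) be the placements that put person i in their forbidden hook. Any j of these fix j positions, leaving (8−j)! ways to fill the rest, and there are C(6,j) ways to pick which j.
By inclusion–exclusion, the number of valid placements is Σ_{j=0}^{6} (−1)^j C(6,j)·(8−j)!.
Computing: 40320 − 30240 + 10800 − 2400 + 360 − 36 + 2 = 18806.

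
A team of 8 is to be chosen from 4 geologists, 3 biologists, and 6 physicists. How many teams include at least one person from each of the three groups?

1233

With no constraint there are C(13,8) = 1287 possible selections.
Selections missing a whole group: no geologists → C(9,8) = 9; no biologists → C(10,8) = 45; no physicists → C(7,8) = 0.
Add back selections omitting two groups (i.e. drawn from a single group): C(4,8) + C(3,8) + C(6,8) = 0.
By inclusion–exclusion: 1287 − 54 + 0 = 1233.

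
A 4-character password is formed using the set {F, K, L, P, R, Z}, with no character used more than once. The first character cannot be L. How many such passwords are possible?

The first character has 6−1 = 5 choices (anything except L).
The remaining 3 characters are filled from the other 5 symbols without repetition: 5 × 4 × 3 = 60.
Total: 5 × 60 = 300.

300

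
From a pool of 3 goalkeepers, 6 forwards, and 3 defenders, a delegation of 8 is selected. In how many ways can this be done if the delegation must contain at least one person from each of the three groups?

477

Unrestricted: C(12,8) = 495 ways to pick any 8 of the 12.
Subtract selections that omit an entire group: no goalkeepers → C(9,8) = 9; no forwards → C(6,8) = 0; no defenders → C(9,8) = 9.
Add back selections omitting two groups (i.e. drawn from a single group): C(3,8) + C(6,8) + C(3,8) = 0.
By inclusion–exclusion: 495 − 18 + 0 = 477.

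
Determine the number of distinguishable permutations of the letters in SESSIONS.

The 8 letters of SESSIONS have repeats: S appearing 4 times.
Dividing 8! = 40320 by 4! = 24 for the repeated letters gives 1680.

1680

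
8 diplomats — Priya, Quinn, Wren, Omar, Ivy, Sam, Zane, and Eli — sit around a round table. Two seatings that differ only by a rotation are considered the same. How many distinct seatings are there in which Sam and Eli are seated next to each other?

Treat {Sam, Eli} as one unit (2 internal orders) and seat the resulting 7 units around the table: (6)! circular arrangements.
So 2 × (6)! = 2 × 720 = 1440.

1440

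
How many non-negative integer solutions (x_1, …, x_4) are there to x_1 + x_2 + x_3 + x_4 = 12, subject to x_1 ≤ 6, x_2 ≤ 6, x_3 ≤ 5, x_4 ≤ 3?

112

By stars and bars, unrestricted non-negative solutions to x_1+…+x_4 = 12 number C(12+3,3) = 455.
Subtract solutions that violate a single cap (substitute x_i' = x_i − (cap_i+1)): x_1 ≥ 7 gives C(8,3) = 56; x_2 ≥ 7 gives C(8,3) = 56; x_3 ≥ 6 gives C(9,3) = 84; x_4 ≥ 4 gives C(11,3) = 165. Together 361.
Add back pairs where two caps are both exceeded: 0 + 0 + 4 + 0 + 4 + 10 = 18.
By inclusion–exclusion the count is 455 − 361 + 18 = 112.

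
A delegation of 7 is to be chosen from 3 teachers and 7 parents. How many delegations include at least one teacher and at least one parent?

With no constraint there are C(10,7) = 120 possible selections.
Selections missing a whole group: no teachers → C(7,7) = 1; no parents → C(3,7) = 0.
Both groups omitted at once is impossible, so 120 − 1 = 119.

119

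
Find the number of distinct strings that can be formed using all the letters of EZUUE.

Letter multiplicities in EZUUE: E×2, U×2, Z×1.
The number of distinct arrangements is 5!/(2!·2!) = 120/4 = 30.

30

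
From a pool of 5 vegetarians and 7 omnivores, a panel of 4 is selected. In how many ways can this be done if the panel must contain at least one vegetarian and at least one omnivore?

Unrestricted: C(12,4) = 495 ways to pick any 4 of the 12.
Subtract selections that omit an entire group: no vegetarians → C(7,4) = 35; no omnivores → C(5,4) = 5.
Both groups omitted at once is impossible, so 495 − 40 = 455.

455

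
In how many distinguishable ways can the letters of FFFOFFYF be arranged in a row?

56

Letter multiplicities in FFFOFFYF: F×6, O×1, Y×1.
Dividing 8! = 40320 by 6! = 720 for the repeated letters gives 56.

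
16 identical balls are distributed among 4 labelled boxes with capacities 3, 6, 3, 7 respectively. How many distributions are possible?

By stars and bars, unrestricted non-negative solutions to x_1+…+x_4 = 16 number C(16+3,3) = 969.
Subtract solutions that violate a single cap (substitute x_i' = x_i − (cap_i+1)): x_1 ≥ 4 gives C(15,3) = 455; x_2 ≥ 7 gives C(12,3) = 220; x_3 ≥ 4 gives C(15,3) = 455; x_4 ≥ 8 gives C(11,3) = 165. Together 1295.
Add back pairs where two caps are both exceeded: 56 + 165 + 35 + 56 + 4 + 35 = 351.
Subtract triples: 4 + 0 + 1 + 0 = 5.
By inclusion–exclusion the count is 969 − 1295 + 351 − 5 = 20.

20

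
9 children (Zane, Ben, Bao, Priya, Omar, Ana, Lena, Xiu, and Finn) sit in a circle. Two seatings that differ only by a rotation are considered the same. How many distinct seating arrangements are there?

Seat Zane anywhere (absorbing the rotational symmetry), then permute the other 8: (8)! = 40320.

40320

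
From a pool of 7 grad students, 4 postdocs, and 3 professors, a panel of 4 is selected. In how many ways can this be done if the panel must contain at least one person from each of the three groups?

462

Total 4-person selections from all 14: C(14,4) = 1001.
Selections missing a whole group: no grad students → C(7,4) = 35; no postdocs → C(10,4) = 210; no professors → C(11,4) = 330.
Add back selections omitting two groups (i.e. drawn from a single group): C(7,4) + C(4,4) + C(3,4) = 36.
By inclusion–exclusion: 1001 − 575 + 36 = 462.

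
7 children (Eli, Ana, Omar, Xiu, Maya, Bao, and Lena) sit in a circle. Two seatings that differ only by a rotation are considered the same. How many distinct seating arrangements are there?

720

Fix one person's seat to break rotational symmetry; the remaining 6 people can be arranged in (6)! = 720 ways.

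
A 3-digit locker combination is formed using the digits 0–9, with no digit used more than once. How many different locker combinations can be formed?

With no repetition, fill the 3 digits in order: 10 choices, then 9, down to 8.
10 × 9 × 8 = 720.

720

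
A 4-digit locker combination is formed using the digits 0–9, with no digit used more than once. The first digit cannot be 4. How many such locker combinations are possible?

The first digit has 10−1 = 9 choices (anything except 4).
The remaining 3 digits are filled from the other 9 symbols without repetition: 9 × 8 × 7 = 504.
Total: 9 × 504 = 4536.

4536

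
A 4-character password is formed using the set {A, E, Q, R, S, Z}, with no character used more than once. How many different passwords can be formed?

With no repetition, fill the 4 characters in order: 6 choices, then 5, down to 3.
That product is 6 × 5 × 4 × 3 = 360.

360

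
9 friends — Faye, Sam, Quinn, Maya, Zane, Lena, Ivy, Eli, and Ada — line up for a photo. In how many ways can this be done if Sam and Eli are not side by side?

282240

Of the 9! = 362880 arrangements, those with Sam and Eli adjacent number 2 × 8! = 80640 (treat the pair as a block with 2 internal orders).
Complementary counting: 362880 − 80640 = 282240.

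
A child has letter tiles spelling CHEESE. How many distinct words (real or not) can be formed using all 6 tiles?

120

The 6 letters of CHEESE have repeats: E appearing 3 times.
Dividing 6! = 720 by 3! = 6 for the repeated letters gives 120.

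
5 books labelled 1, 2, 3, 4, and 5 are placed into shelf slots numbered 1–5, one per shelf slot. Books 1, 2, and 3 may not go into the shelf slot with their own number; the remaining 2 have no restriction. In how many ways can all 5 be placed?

Let Aᵢ (for i ∈ {1, 2, 3}) be the placements that put book i in its forbidden shelf slot. Any j of these fix j positions, leaving (5−j)! ways to fill the rest, and there are C(3,j) ways to pick which j.
By inclusion–exclusion, the number of valid placements is Σ_{j=0}^{3} (−1)^j C(3,j)·(5−j)!.
Computing: 120 − 72 + 18 − 2 = 64.

64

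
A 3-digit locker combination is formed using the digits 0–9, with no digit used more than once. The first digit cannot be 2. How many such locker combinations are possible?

The first digit has 10−1 = 9 choices (anything except 2).
The remaining 2 digits are filled from the other 9 symbols without repetition: 9 × 8 = 72.
Total: 9 × 72 = 648.

648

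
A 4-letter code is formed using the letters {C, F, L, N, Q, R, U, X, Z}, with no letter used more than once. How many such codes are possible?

3024

Choose and order 4 of the 9 symbols: the first letter has 9 options, the next 8, then 7, 6.
9 × 8 × 7 × 6 = 3024.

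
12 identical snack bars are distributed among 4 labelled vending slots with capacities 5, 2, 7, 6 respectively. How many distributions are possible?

94

By stars and bars, unrestricted non-negative solutions to x_1+…+x_4 = 12 number C(12+3,3) = 455.
Subtract solutions that violate a single cap (substitute x_i' = x_i − (cap_i+1)): x_1 ≥ 6 gives C(9,3) = 84; x_2 ≥ 3 gives C(12,3) = 220; x_3 ≥ 8 gives C(7,3) = 35; x_4 ≥ 7 gives C(8,3) = 56. Together 395.
Add back pairs where two caps are both exceeded: 20 + 0 + 0 + 4 + 10 + 0 = 34.
By inclusion–exclusion the count is 455 − 395 + 34 = 94.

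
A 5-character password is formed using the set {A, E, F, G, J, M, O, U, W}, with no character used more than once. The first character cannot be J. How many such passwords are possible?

The first character has 9−1 = 8 choices (anything except J).
The remaining 4 characters are filled from the other 8 symbols without repetition: 8 × 7 × 6 × 5 = 1680.
Total: 8 × 1680 = 13440.

13440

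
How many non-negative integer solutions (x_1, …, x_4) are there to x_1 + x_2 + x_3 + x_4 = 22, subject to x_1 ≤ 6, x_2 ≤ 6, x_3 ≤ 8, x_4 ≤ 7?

Ignoring the caps, the number of non-negative solutions to x_1+…+x_4 = 22 is C(25,3) = 2300.
Subtract solutions that violate a single cap (substitute x_i' = x_i − (cap_i+1)): x_1 ≥ 7 gives C(18,3) = 816; x_2 ≥ 7 gives C(18,3) = 816; x_3 ≥ 9 gives C(16,3) = 560; x_4 ≥ 8 gives C(17,3) = 680. Together 2872.
Add back pairs where two caps are both exceeded: 165 + 84 + 120 + 84 + 120 + 56 = 629.
Subtract triples: 0 + 1 + 0 + 0 = 1.
By inclusion–exclusion the count is 2300 − 2872 + 629 − 1 = 56.

56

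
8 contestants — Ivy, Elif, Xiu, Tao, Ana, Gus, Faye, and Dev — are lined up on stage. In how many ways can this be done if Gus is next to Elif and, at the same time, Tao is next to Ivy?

Treat {Gus,Elif} as one block (2 orders) and {Tao,Ivy} as another (2 orders).
That leaves 6 units to arrange: 2 × 2 × 6! = 4 × 720 = 2880.

2880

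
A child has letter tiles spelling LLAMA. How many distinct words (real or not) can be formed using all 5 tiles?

The 5 letters of LLAMA have repeats: A appearing twice and L appearing twice.
So there are 5! / (2!·2!) = 30 distinguishable arrangements.

30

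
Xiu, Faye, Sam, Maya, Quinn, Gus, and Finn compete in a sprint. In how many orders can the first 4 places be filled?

This is an ordered selection of 4 from 7: P(7,4).
That gives 7 × 6 × 5 × 4 = 840.

840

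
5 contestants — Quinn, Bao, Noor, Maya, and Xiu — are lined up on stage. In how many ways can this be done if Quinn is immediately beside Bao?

Glue Quinn and Bao into one block (2 internal orders), leaving 4 units to arrange in a row.
So the count is 2·(4)! = 48.

48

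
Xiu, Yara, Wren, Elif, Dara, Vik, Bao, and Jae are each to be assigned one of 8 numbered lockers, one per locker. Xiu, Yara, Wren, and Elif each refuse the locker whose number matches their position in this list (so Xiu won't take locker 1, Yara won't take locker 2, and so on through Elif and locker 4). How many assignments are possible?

Let Aᵢ (for 1 ≤ i ≤ 4) be the placements that put person i in their forbidden locker. Any j of these fix j positions, leaving (8−j)! ways to fill the rest, and there are C(4,j) ways to pick which j.
By inclusion–exclusion, the number of valid placements is Σ_{j=0}^{4} (−1)^j C(4,j)·(8−j)!.
Computing: 40320 − 20160 + 4320 − 480 + 24 = 24024.

24024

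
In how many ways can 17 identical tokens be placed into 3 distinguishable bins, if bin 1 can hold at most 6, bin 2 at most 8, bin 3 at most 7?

15

By stars and bars, unrestricted non-negative solutions to x_1+…+x_3 = 17 number C(17+2,2) = 171.
Subtract solutions that violate a single cap (substitute x_i' = x_i − (cap_i+1)): x_1 ≥ 7 gives C(12,2) = 66; x_2 ≥ 9 gives C(10,2) = 45; x_3 ≥ 8 gives C(11,2) = 55. Together 166.
Add back pairs where two caps are both exceeded: 3 + 6 + 1 = 10.
By inclusion–exclusion the count is 171 − 166 + 10 = 15.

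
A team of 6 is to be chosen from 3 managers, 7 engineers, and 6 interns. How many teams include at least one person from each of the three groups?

Unrestricted: C(16,6) = 8008 ways to pick any 6 of the 16.
Selections missing a whole group: no managers → C(13,6) = 1716; no engineers → C(9,6) = 84; no interns → C(10,6) = 210.
Add back selections omitting two groups (i.e. drawn from a single group): C(3,6) + C(7,6) + C(6,6) = 8.
By inclusion–exclusion: 8008 − 2010 + 8 = 6006.

6006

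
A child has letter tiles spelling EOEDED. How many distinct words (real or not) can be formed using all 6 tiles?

Letter multiplicities in EOEDED: D×2, E×3, O×1.
The number of distinct arrangements is 6!/(3!·2!) = 720/12 = 60.

60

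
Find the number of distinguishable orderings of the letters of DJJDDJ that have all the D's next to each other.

Treat the 3 copies of D as a single block. The multiset to arrange is then {DDD, J, J, J}, 4 items in all.
That gives (4)!/(3!) = 4 arrangements.

4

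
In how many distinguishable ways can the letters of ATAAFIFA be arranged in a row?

840

Letter multiplicities in ATAAFIFA: A×4, F×2, I×1, T×1.
So there are 8! / (4!·2!) = 840 distinguishable arrangements.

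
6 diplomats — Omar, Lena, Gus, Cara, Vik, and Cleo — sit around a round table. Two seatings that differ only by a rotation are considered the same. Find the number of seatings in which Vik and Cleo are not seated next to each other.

72

Without the restriction there are (5)! = 120 seatings.
Those with Vik next to Cleo: fuse the pair into one unit and seat 5 units around a circle — 2·(4)! = 48.
Subtracting, 120 − 48 = 72.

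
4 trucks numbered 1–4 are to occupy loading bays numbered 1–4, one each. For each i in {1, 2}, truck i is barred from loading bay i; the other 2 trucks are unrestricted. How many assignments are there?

14

Let Aᵢ (for i ∈ {1, 2}) be the placements that put truck i in its forbidden loading bay. Any j of these fix j positions, leaving (4−j)! ways to fill the rest, and there are C(2,j) ways to pick which j.
By inclusion–exclusion, the number of valid placements is Σ_{j=0}^{2} (−1)^j C(2,j)·(4−j)!.
Computing: 24 − 12 + 2 = 14.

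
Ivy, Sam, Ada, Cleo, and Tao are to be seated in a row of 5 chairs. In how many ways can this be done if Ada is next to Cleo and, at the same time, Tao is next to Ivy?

24

Treat {Ada,Cleo} as one block (2 orders) and {Tao,Ivy} as another (2 orders).
That leaves 3 units to arrange: 2 × 2 × 3! = 4 × 6 = 24.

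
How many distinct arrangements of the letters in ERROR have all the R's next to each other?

Treat the 3 copies of R as a single block. The multiset to arrange is then {RRR, E, O}, 3 items in all.
All 3 items are distinct, so there are (3)! = 6 arrangements.

6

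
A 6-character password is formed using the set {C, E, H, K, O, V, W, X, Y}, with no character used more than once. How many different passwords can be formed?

This is a permutation of 6 out of 9: P(9,6) = 9!/3!.
That product is 9 × 8 × 7 × 6 × 5 × 4 = 60480.

60480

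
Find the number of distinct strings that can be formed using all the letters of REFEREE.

The 7 letters of REFEREE have repeats: E appearing 4 times and R appearing twice.
So there are 7! / (4!·2!) = 105 distinguishable arrangements.

105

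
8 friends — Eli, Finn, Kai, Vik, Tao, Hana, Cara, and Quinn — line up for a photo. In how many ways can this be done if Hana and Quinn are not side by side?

There are 8! = 40320 arrangements in all. If Hana and Quinn are adjacent, merging them into one block gives 2·(7)! = 10080 arrangements.
So 40320 − 10080 = 30240 arrangements keep them apart.

30240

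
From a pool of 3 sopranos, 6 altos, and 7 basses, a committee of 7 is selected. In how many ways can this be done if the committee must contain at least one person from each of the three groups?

9569

With no constraint there are C(16,7) = 11440 possible selections.
Subtract selections that omit an entire group: no sopranos → C(13,7) = 1716; no altos → C(10,7) = 120; no basses → C(9,7) = 36.
Add back selections omitting two groups (i.e. drawn from a single group): C(3,7) + C(6,7) + C(7,7) = 1.
By inclusion–exclusion: 11440 − 1872 + 1 = 9569.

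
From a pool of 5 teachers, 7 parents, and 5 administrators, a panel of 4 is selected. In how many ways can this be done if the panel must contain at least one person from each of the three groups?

1225

With no constraint there are C(17,4) = 2380 possible selections.
Subtract selections that omit an entire group: no teachers → C(12,4) = 495; no parents → C(10,4) = 210; no administrators → C(12,4) = 495.
Add back selections omitting two groups (i.e. drawn from a single group): C(5,4) + C(7,4) + C(5,4) = 45.
By inclusion–exclusion: 2380 − 1200 + 45 = 1225.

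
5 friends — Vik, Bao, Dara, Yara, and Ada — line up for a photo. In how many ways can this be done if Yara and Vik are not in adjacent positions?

Of the 5! = 120 arrangements, those with Yara and Vik adjacent number 2 × 4! = 48 (treat the pair as a block with 2 internal orders).
Complementary counting: 120 − 48 = 72.

72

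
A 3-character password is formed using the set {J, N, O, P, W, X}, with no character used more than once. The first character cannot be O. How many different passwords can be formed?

The first character has 6−1 = 5 choices (anything except O).
The remaining 2 characters are filled from the other 5 symbols without repetition: 5 × 4 = 20.
Total: 5 × 20 = 100.

100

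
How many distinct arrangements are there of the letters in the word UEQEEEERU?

Letter multiplicities in UEQEEEERU: E×5, Q×1, R×1, U×2.
So there are 9! / (5!·2!) = 1512 distinguishable arrangements.

1512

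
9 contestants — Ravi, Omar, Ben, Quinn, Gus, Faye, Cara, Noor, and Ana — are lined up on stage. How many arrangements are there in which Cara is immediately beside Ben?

80640

Glue Cara and Ben into one block (2 internal orders), leaving 8 units to arrange in a row.
That gives 2 × 8! = 2 × 40320 = 80640.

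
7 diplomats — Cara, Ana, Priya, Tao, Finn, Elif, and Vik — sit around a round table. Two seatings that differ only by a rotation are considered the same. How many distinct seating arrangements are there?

720

Around a circle, 7 distinct people have 7!/7 = (6)! = 720 rotationally distinct seatings.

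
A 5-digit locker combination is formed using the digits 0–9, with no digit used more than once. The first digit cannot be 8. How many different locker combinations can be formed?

27216

The first digit has 10−1 = 9 choices (anything except 8).
The remaining 4 digits are filled from the other 9 symbols without repetition: 9 × 8 × 7 × 6 = 3024.
Total: 9 × 3024 = 27216.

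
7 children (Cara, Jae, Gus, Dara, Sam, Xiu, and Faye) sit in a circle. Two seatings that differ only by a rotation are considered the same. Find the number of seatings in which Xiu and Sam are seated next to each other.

Treat {Xiu, Sam} as one unit (2 internal orders) and seat the resulting 6 units around the table: (5)! circular arrangements.
So 2 × (5)! = 2 × 120 = 240.

240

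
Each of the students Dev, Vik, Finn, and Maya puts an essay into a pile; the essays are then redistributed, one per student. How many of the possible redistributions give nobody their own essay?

This is the derangement count D_4: permutations of 4 items with no fixed point.
By inclusion–exclusion this is Σ_{j=0}^{4} (−1)^j C(4,j)·(4−j)!.
Computing: 24 − 24 + 12 − 4 + 1 = 9.

9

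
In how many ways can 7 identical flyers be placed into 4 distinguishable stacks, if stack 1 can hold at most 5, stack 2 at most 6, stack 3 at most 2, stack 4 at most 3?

61

By stars and bars, unrestricted non-negative solutions to x_1+…+x_4 = 7 number C(7+3,3) = 120.
Subtract solutions that violate a single cap (substitute x_i' = x_i − (cap_i+1)): x_1 ≥ 6 gives C(4,3) = 4; x_2 ≥ 7 gives C(3,3) = 1; x_3 ≥ 3 gives C(7,3) = 35; x_4 ≥ 4 gives C(6,3) = 20. Together 60.
Add back pairs where two caps are both exceeded: 0 + 0 + 0 + 0 + 0 + 1 = 1.
By inclusion–exclusion the count is 120 − 60 + 1 = 61.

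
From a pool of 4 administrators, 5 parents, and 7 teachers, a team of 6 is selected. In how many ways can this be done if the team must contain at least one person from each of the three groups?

Unrestricted: C(16,6) = 8008 ways to pick any 6 of the 16.
Subtract selections that omit an entire group: no administrators → C(12,6) = 924; no parents → C(11,6) = 462; no teachers → C(9,6) = 84.
Add back selections omitting two groups (i.e. drawn from a single group): C(4,6) + C(5,6) + C(7,6) = 7.
By inclusion–exclusion: 8008 − 1470 + 7 = 6545.

6545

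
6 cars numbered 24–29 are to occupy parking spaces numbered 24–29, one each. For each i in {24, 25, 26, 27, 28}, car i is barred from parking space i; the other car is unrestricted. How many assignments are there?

Let Aᵢ (for 24 ≤ i ≤ 28) be the placements that put car i in its forbidden parking space. Any j of these fix j positions, leaving (6−j)! ways to fill the rest, and there are C(5,j) ways to pick which j.
By inclusion–exclusion, the number of valid placements is Σ_{j=0}^{5} (−1)^j C(5,j)·(6−j)!.
Computing: 720 − 600 + 240 − 60 + 10 − 1 = 309.

309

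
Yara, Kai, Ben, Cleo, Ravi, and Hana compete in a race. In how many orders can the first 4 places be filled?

360

This is an ordered selection of 4 from 6: P(6,4).
That gives 6 × 5 × 4 × 3 = 360.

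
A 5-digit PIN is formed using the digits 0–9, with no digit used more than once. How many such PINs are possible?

30240

This is a permutation of 5 out of 10: P(10,5) = 10!/5!.
10 × 9 × 8 × 7 × 6 = 30240.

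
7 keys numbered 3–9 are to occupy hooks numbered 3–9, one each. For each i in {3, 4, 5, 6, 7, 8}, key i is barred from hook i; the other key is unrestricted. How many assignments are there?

2119

Let Aᵢ (for 3 ≤ i ≤ 8) be the placements that put key i in its forbidden hook. Any j of these fix j positions, leaving (7−j)! ways to fill the rest, and there are C(6,j) ways to pick which j.
By inclusion–exclusion, the number of valid placements is Σ_{j=0}^{6} (−1)^j C(6,j)·(7−j)!.
Computing: 5040 − 4320 + 1800 − 480 + 90 − 12 + 1 = 2119.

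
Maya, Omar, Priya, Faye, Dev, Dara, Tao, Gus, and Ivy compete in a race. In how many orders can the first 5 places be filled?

15120

This is an ordered selection of 5 from 9: P(9,5).
That gives 9 × 8 × 7 × 6 × 5 = 15120.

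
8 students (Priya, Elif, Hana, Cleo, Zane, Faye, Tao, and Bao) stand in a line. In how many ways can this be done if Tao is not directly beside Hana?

30240

Of the 8! = 40320 arrangements, those with Tao and Hana adjacent number 2 × 7! = 10080 (treat the pair as a block with 2 internal orders).
Complementary counting: 40320 − 10080 = 30240.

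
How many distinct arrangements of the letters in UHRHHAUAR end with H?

With the last slot taken by H, it remains to arrange the other 8 letters (URHHAUAR).
Those 8 letters have A appearing twice, H appearing twice, R appearing twice, and U appearing twice, giving (8)!/(2!·2!·2!·2!) = 2520.

2520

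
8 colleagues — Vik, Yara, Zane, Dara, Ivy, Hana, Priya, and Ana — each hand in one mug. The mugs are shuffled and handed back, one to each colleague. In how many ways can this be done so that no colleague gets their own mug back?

Count assignments avoiding every fixed point. For any j of the 8 colleagues fixed to their own mug, the other 8−j can be arranged in (8−j)! ways.
By inclusion–exclusion this is Σ_{j=0}^{8} (−1)^j C(8,j)·(8−j)!.
Computing: 40320 − 40320 + 20160 − 6720 + 1680 − 336 + 56 − 8 + 1 = 14833.

14833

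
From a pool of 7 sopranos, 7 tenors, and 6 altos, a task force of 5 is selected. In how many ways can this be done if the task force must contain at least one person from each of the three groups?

Unrestricted: C(20,5) = 15504 ways to pick any 5 of the 20.
Selections missing a whole group: no sopranos → C(13,5) = 1287; no tenors → C(13,5) = 1287; no altos → C(14,5) = 2002.
Add back selections omitting two groups (i.e. drawn from a single group): C(7,5) + C(7,5) + C(6,5) = 48.
By inclusion–exclusion: 15504 − 4576 + 48 = 10976.

10976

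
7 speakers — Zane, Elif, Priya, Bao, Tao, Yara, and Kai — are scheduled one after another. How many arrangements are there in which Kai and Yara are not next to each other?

3600

Of the 7! = 5040 arrangements, those with Kai and Yara adjacent number 2 × 6! = 1440 (treat the pair as a block with 2 internal orders).
Complementary counting: 5040 − 1440 = 3600.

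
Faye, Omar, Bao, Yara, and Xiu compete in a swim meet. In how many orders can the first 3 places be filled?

This is an ordered selection of 3 from 5: P(5,3).
That gives 5 × 4 × 3 = 60.

60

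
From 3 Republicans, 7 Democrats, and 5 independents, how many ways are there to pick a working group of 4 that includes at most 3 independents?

Split by how many independents are chosen (0 through 3).
Sum: C(5,0)·C(10,4) + C(5,1)·C(10,3) + C(5,2)·C(10,2) + C(5,3)·C(10,1) = 210 + 600 + 450 + 100 = 1360.

1360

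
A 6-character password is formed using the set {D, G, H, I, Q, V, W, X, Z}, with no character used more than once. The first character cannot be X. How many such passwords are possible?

53760

The first character has 9−1 = 8 choices (anything except X).
The remaining 5 characters are filled from the other 8 symbols without repetition: 8 × 7 × 6 × 5 × 4 = 6720.
Total: 8 × 6720 = 53760.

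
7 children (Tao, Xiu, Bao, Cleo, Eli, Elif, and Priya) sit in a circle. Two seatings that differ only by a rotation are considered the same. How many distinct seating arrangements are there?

720

Fix one person's seat to break rotational symmetry; the remaining 6 people can be arranged in (6)! = 720 ways.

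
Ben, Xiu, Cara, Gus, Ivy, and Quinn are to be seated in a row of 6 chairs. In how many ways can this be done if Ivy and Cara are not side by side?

Of the 6! = 720 arrangements, those with Ivy and Cara adjacent number 2 × 5! = 240 (treat the pair as a block with 2 internal orders).
So 720 − 240 = 480 arrangements keep them apart.

480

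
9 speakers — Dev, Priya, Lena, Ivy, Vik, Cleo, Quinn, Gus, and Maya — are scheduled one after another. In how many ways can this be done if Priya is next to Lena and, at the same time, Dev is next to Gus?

20160

Treat {Priya,Lena} as one block (2 orders) and {Dev,Gus} as another (2 orders).
That leaves 7 units to arrange: 2 × 2 × 7! = 4 × 5040 = 20160.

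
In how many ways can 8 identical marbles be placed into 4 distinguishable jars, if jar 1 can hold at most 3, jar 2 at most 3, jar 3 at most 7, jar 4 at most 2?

Without the upper bounds there are C(11,3) = 165 ways to split 8 among 4 jars.
Subtract solutions that violate a single cap (substitute x_i' = x_i − (cap_i+1)): x_1 ≥ 4 gives C(7,3) = 35; x_2 ≥ 4 gives C(7,3) = 35; x_3 ≥ 8 gives C(3,3) = 1; x_4 ≥ 3 gives C(8,3) = 56. Together 127.
Add back pairs where two caps are both exceeded: 1 + 0 + 4 + 0 + 4 + 0 = 9.
By inclusion–exclusion the count is 165 − 127 + 9 = 47.

47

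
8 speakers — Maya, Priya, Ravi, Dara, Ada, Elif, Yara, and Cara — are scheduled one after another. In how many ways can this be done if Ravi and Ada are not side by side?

There are 8! = 40320 arrangements in all. If Ravi and Ada are adjacent, merging them into one block gives 2·(7)! = 10080 arrangements.
So 40320 − 10080 = 30240 arrangements keep them apart.

30240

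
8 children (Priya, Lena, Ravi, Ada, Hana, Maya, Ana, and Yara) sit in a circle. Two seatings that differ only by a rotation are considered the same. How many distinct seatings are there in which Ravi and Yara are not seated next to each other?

3600

Without the restriction there are (7)! = 5040 seatings.
Seatings with Ravi beside Yara: treat them as a block with 2 internal orders, giving 2 × (6)! = 1440.
Subtracting, 5040 − 1440 = 3600.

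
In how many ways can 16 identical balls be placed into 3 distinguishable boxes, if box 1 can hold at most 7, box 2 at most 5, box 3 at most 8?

By stars and bars, unrestricted non-negative solutions to x_1+…+x_3 = 16 number C(16+2,2) = 153.
Subtract solutions that violate a single cap (substitute x_i' = x_i − (cap_i+1)): x_1 ≥ 8 gives C(10,2) = 45; x_2 ≥ 6 gives C(12,2) = 66; x_3 ≥ 9 gives C(9,2) = 36. Together 147.
Add back pairs where two caps are both exceeded: 6 + 0 + 3 = 9.
By inclusion–exclusion the count is 153 − 147 + 9 = 15.

15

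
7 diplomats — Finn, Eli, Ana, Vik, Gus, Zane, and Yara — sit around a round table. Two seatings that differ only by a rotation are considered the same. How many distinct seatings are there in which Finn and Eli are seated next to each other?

Treat {Finn, Eli} as one unit (2 internal orders) and seat the resulting 6 units around the table: (5)! circular arrangements.
So 2 × (5)! = 2 × 120 = 240.

240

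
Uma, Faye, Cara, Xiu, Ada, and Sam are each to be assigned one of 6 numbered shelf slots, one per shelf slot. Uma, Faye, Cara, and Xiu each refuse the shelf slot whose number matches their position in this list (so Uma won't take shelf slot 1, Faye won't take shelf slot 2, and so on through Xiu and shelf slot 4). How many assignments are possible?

362

Let Aᵢ (for 1 ≤ i ≤ 4) be the placements that put person i in their forbidden shelf slot. Any j of these fix j positions, leaving (6−j)! ways to fill the rest, and there are C(4,j) ways to pick which j.
By inclusion–exclusion, the number of valid placements is Σ_{j=0}^{4} (−1)^j C(4,j)·(6−j)!.
Computing: 720 − 480 + 144 − 24 + 2 = 362.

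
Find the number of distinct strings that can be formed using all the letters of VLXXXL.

VLXXXL has 6 letters with L appearing twice and X appearing 3 times.
The number of distinct arrangements is 6!/(3!·2!) = 720/12 = 60.

60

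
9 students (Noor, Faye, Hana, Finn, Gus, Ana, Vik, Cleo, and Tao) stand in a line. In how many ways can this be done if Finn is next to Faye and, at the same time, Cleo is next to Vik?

Treat {Finn,Faye} as one block (2 orders) and {Cleo,Vik} as another (2 orders).
That leaves 7 units to arrange: 2 × 2 × 7! = 4 × 5040 = 20160.

20160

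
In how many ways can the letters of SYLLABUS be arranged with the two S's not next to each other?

7560

Total arrangements of SYLLABUS: 8!/(2!·2!) = 10080.
Arrangements with the S's together: treat SS as one letter, giving (7)!/(2!) = 2520.
Hence 10080 − 2520 = 7560.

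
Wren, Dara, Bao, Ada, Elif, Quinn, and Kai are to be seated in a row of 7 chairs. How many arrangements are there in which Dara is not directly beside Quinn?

3600

There are 7! = 5040 arrangements in all. If Dara and Quinn are adjacent, merging them into one block gives 2·(6)! = 1440 arrangements.
Complementary counting: 5040 − 1440 = 3600.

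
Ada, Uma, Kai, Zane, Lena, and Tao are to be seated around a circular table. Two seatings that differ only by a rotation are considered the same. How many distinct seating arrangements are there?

Around a circle, 6 distinct people have 6!/6 = (5)! = 120 rotationally distinct seatings.

120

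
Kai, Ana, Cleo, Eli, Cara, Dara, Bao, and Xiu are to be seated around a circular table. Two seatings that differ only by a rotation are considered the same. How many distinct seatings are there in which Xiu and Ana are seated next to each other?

1440

Glue Xiu and Ana into a block (2 internal orders). Seating 7 units around a circle gives (6)! arrangements.
So 2 × (6)! = 2 × 720 = 1440.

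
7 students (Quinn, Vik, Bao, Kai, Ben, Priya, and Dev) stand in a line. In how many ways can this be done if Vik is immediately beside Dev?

1440

Place the 5 others and the Vik-Dev pair as 6 objects in a line; the pair has 2 internal arrangements.
That gives 2 × 6! = 2 × 720 = 1440.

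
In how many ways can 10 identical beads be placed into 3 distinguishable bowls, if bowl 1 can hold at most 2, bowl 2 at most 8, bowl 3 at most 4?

12

By stars and bars, unrestricted non-negative solutions to x_1+…+x_3 = 10 number C(10+2,2) = 66.
Subtract solutions that violate a single cap (substitute x_i' = x_i − (cap_i+1)): x_1 ≥ 3 gives C(9,2) = 36; x_2 ≥ 9 gives C(3,2) = 3; x_3 ≥ 5 gives C(7,2) = 21. Together 60.
Add back pairs where two caps are both exceeded: 0 + 6 + 0 = 6.
By inclusion–exclusion the count is 66 − 60 + 6 = 12.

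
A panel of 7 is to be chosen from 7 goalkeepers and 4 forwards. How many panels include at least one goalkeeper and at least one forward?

329

With no constraint there are C(11,7) = 330 possible selections.
Selections missing a whole group: no goalkeepers → C(4,7) = 0; no forwards → C(7,7) = 1.
Both groups omitted at once is impossible, so 330 − 1 = 329.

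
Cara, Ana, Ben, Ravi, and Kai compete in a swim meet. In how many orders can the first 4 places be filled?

This is an ordered selection of 4 from 5: P(5,4).
That gives 5 × 4 × 3 × 2 = 120.

120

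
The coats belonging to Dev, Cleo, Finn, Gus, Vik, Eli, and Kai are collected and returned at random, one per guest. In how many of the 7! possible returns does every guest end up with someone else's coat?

Let Aᵢ be the assignments in which guest i gets their own coat. We want the size of the complement of A₁∪…∪A_7.
By inclusion–exclusion this is Σ_{j=0}^{7} (−1)^j C(7,j)·(7−j)!.
Computing: 5040 − 5040 + 2520 − 840 + 210 − 42 + 7 − 1 = 1854.

1854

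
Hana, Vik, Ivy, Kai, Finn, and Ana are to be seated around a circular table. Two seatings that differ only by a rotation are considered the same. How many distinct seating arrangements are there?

120

Seat Hana anywhere (absorbing the rotational symmetry), then permute the other 5: (5)! = 120.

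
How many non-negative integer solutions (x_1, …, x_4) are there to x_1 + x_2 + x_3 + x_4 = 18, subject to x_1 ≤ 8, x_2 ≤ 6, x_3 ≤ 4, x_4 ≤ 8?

141

By stars and bars, unrestricted non-negative solutions to x_1+…+x_4 = 18 number C(18+3,3) = 1330.
Subtract solutions that violate a single cap (substitute x_i' = x_i − (cap_i+1)): x_1 ≥ 9 gives C(12,3) = 220; x_2 ≥ 7 gives C(14,3) = 364; x_3 ≥ 5 gives C(16,3) = 560; x_4 ≥ 9 gives C(12,3) = 220. Together 1364.
Add back pairs where two caps are both exceeded: 10 + 35 + 1 + 84 + 10 + 35 = 175.
By inclusion–exclusion the count is 1330 − 1364 + 175 = 141.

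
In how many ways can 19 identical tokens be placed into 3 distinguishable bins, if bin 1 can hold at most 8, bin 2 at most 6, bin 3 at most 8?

10

By stars and bars, unrestricted non-negative solutions to x_1+…+x_3 = 19 number C(19+2,2) = 210.
Subtract solutions that violate a single cap (substitute x_i' = x_i − (cap_i+1)): x_1 ≥ 9 gives C(12,2) = 66; x_2 ≥ 7 gives C(14,2) = 91; x_3 ≥ 9 gives C(12,2) = 66. Together 223.
Add back pairs where two caps are both exceeded: 10 + 3 + 10 = 23.
By inclusion–exclusion the count is 210 − 223 + 23 = 10.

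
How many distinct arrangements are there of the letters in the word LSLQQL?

60

LSLQQL has 6 letters with L appearing 3 times and Q appearing twice.
So there are 6! / (3!·2!) = 60 distinguishable arrangements.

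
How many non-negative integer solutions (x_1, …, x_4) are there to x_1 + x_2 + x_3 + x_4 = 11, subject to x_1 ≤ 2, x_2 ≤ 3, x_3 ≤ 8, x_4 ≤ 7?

85

Ignoring the caps, the number of non-negative solutions to x_1+…+x_4 = 11 is C(14,3) = 364.
Subtract solutions that violate a single cap (substitute x_i' = x_i − (cap_i+1)): x_1 ≥ 3 gives C(11,3) = 165; x_2 ≥ 4 gives C(10,3) = 120; x_3 ≥ 9 gives C(5,3) = 10; x_4 ≥ 8 gives C(6,3) = 20. Together 315.
Add back pairs where two caps are both exceeded: 35 + 0 + 1 + 0 + 0 + 0 = 36.
By inclusion–exclusion the count is 364 − 315 + 36 = 85.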